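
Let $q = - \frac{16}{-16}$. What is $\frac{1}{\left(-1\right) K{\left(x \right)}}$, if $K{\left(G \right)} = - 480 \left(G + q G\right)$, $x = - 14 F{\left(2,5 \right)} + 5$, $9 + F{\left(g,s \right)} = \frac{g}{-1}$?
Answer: $\frac{1}{152640} \approx 6.5514 \cdot 10^{-6}$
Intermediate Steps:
$F{\left(g,s \right)} = -9 - g$ ($F{\left(g,s \right)} = -9 + \frac{g}{-1} = -9 + g \left(-1\right) = -9 - g$)
$q = 1$ ($q = \left(-16\right) \left(- \frac{1}{16}\right) = 1$)
$x = 159$ ($x = - 14 \left(-9 - 2\right) + 5 = \left(-14\right) \left(-11\right) + 5 = 154 + 5 = 159$)
$K{\left(G \right)} = - 960 G$ ($K{\left(G \right)} = - 480 \left(G + 1 G\right) = - 480 \left(G + G\right) = - 480 \cdot 2 G = - 960 G$)
$\frac{1}{\left(-1\right) K{\left(x \right)}} = \frac{1}{\left(-1\right) \left(\left(-960\right) 159\right)} = \frac{1}{\left(-1\right) \left(-152640\right)} = \frac{1}{152640}$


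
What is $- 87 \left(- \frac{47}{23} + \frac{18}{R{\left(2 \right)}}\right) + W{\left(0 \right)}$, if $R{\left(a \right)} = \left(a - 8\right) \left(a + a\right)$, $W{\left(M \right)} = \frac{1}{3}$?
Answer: $\frac{67169}{276} \approx 243.37$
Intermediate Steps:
$W{\left(M \right)} = \frac{1}{3}$
$R{\left(a \right)} = 2 a \left(-8 + a\right)$ ($R{\left(a \right)} = \left(-8 + a\right) 2 a = 2 a \left(-8 + a\right)$)
$- 87 \left(- \frac{47}{23} + \frac{18}{R{\left(2 \right)}}\right) + W{\left(0 \right)} = - 87 \left(- \frac{47}{23} + \frac{18}{2 \cdot 2 \left(-8 + 2\right)}\right) + \frac{1}{3} = - 87 \left(\left(-47\right) \frac{1}{23} + \frac{18}{2 \cdot 2 \left(-6\right)}\right) + \frac{1}{3} = - 87 \left(- \frac{47}{23} + \frac{18}{-24}\right) + \frac{1}{3} = - 87 \left(- \frac{47}{23} + 18 \left(- \frac{1}{24}\right)\right) + \frac{1}{3} = - 87 \left(- \frac{47}{23} - \frac{3}{4}\right) + \frac{1}{3} = \left(-87\right) \left(- \frac{257}{92}\right) + \frac{1}{3} = \frac{22359}{92} + \frac{1}{3} = \frac{67169}{276}$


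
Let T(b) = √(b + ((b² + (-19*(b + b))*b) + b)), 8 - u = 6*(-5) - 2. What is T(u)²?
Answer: -59120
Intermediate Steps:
u = 40 (u = 8 - (6*(-5) - 2) = 8 - (-30 - 2) = 8 - 1*(-32) = 8 + 32 = 40)
T(b) = √(-37*b² + 2*b) (T(b) = √(b + ((b² + (-38*b)*b) + b)) = √(b + ((b² - 38*b²) + b)) = √(b + (-37*b² + b)) = √(b + (b - 37*b²)) = √(-37*b² + 2*b))
T(u)² = (√(40*(2 - 37*40)))² = (√(40*(2 - 1480)))² = (√(40*(-1478)))² = (√(-59120))² = (4*I*√3695)² = -59120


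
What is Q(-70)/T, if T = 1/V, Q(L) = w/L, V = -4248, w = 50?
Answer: 21240/7 ≈ 3034.3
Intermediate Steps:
Q(L) = 50/L
T = -1/4248 (T = 1/(-4248) = -1/4248 ≈ -0.00023540)
Q(-70)/T = (50/(-70))/(-1/4248) = (50*(-1/70))*(-4248) = -5/7*(-4248) = 21240/7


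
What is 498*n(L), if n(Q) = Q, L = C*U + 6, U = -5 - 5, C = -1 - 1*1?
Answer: 12948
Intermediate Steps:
C = -2 (C = -1 - 1 = -2)
U = -10
L = 26 (L = -2*(-10) + 6 = 20 + 6 = 26)
498*n(L) = 498*26 = 12948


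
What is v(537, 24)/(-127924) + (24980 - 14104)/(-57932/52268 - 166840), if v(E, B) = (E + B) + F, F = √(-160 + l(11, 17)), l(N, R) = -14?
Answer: -19403178967451/278888745094012 - I*√174/127924 ≈ -0.069573 - 0.00010312*I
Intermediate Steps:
F = I*√174 (F = √(-160 - 14) = √(-174) = I*√174 ≈ 13.191*I)
v(E, B) = B + E + I*√174 (v(E, B) = (E + B) + I*√174 = (B + E) + I*√174 = B + E + I*√174)
v(537, 24)/(-127924) + (24980 - 14104)/(-57932/52268 - 166840) = (24 + 537 + I*√174)/(-127924) + (24980 - 14104)/(-57932/52268 - 166840) = (561 + I*√174)*(-1/127924) + 10876/(-57932*1/52268 - 166840) = (-561/127924 - I*√174/127924) + 10876/(-14483/13067 - 166840) = (-561/127924 - I*√174/127924) + 10876/(-2180112763/13067) = (-561/127924 - I*√174/127924) + 10876*(-13067/2180112763) = (-561/127924 - I*√174/127924) - 142116692/2180112763 = -19403178967451/278888745094012 - I*√174/127924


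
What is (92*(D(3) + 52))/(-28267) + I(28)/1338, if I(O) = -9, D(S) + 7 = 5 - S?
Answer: -87535/548134 ≈ -0.15970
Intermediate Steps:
D(S) = -2 - S (D(S) = -7 + (5 - S) = -2 - S)
(92*(D(3) + 52))/(-28267) + I(28)/1338 = (92*((-2 - 1*3) + 52))/(-28267) - 9/1338 = (92*((-2 - 3) + 52))*(-1/28267) - 9*1/1338 = (92*(-5 + 52))*(-1/28267) - 3/446 = (92*47)*(-1/28267) - 3/446 = 4324*(-1/28267) - 3/446 = -188/1229 - 3/446 = -87535/548134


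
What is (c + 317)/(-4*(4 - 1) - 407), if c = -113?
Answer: -204/419 ≈ -0.48687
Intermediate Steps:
(c + 317)/(-4*(4 - 1) - 407) = (-113 + 317)/(-4*(4 - 1) - 407) = 204/(-4*3 - 407) = 204/(-12 - 407) = 204/(-419) = 204*(-1/419) = -204/419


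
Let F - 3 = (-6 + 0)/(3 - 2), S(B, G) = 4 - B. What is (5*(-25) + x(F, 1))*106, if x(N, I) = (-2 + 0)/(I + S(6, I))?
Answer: -13038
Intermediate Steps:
F = -3 (F = 3 + (-6 + 0)/(3 - 2) = 3 - 6/1 = 3 - 6*1 = 3 - 6 = -3)
x(N, I) = -2/(-2 + I) (x(N, I) = (-2 + 0)/(I + (4 - 1*6)) = -2/(I + (4 - 6)) = -2/(I - 2) = -2/(-2 + I))
(5*(-25) + x(F, 1))*106 = (5*(-25) - 2/(-2 + 1))*106 = (-125 - 2/(-1))*106 = (-125 - 2*(-1))*106 = (-125 + 2)*106 = -123*106 = -13038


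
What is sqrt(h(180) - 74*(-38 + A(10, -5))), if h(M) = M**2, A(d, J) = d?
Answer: 2*sqrt(8618) ≈ 185.67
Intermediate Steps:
sqrt(h(180) - 74*(-38 + A(10, -5))) = sqrt(180**2 - 74*(-38 + 10)) = sqrt(32400 - 74*(-28)) = sqrt(32400 + 2072) = sqrt(34472) = 2*sqrt(8618)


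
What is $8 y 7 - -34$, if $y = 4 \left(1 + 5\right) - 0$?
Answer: $1378$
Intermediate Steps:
$y = 24$ ($y = 4 \cdot 6 + 0 = 24 + 0 = 24$)
$8 y 7 - -34 = 8 \cdot 24 \cdot 7 - -34 = 192 \cdot 7 + 34 = 1344 + 34 = 1378$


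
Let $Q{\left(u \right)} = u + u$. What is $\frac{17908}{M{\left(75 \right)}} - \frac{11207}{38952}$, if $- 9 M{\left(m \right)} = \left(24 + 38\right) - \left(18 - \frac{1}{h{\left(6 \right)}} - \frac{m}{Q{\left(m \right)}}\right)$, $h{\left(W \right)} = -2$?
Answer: $- \frac{142692383}{38952} \approx -3663.3$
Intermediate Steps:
$Q{\left(u \right)} = 2 u$
$M{\left(m \right)} = - \frac{44}{9}$ ($M{\left(m \right)} = - \frac{\left(24 + 38\right) + \left(\left(-3\right) 6 + \left(1 \frac{1}{-2} + \frac{m}{2 m}\right)\right)}{9} = - \frac{62 + \left(-18 + \left(1 \left(- \frac{1}{2}\right) + m \frac{1}{2 m}\right)\right)}{9} = - \frac{62 + \left(-18 + \left(- \frac{1}{2} + \frac{1}{2}\right)\right)}{9} = - \frac{62 + \left(-18 + 0\right)}{9} = - \frac{62 - 18}{9} = \left(- \frac{1}{9}\right) 44 = - \frac{44}{9}$)
$\frac{17908}{M{\left(75 \right)}} - \frac{11207}{38952} = \frac{17908}{- \frac{44}{9}} - \frac{11207}{38952} = 17908 \left(- \frac{9}{44}\right) - \frac{11207}{38952} = -3663 - \frac{11207}{38952} = - \frac{142692383}{38952}$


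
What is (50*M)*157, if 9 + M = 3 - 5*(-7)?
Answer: 227650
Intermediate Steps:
M = 29 (M = -9 + (3 - 5*(-7)) = -9 + (3 + 35) = -9 + 38 = 29)
(50*M)*157 = (50*29)*157 = 1450*157 = 227650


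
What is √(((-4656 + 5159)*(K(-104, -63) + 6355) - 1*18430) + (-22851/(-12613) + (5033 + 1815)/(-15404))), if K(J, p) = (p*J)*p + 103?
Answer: I*√482233119515036094217561/48572663 ≈ 14297.0*I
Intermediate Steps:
K(J, p) = 103 + J*p² (K(J, p) = (J*p)*p + 103 = J*p² + 103 = 103 + J*p²)
√(((-4656 + 5159)*(K(-104, -63) + 6355) - 1*18430) + (-22851/(-12613) + (5033 + 1815)/(-15404))) = √(((-4656 + 5159)*((103 - 104*(-63)²) + 6355) - 1*18430) + (-22851/(-12613) + (5033 + 1815)/(-15404))) = √((503*((103 - 104*3969) + 6355) - 18430) + (-22851*(-1/12613) + 6848*(-1/15404))) = √((503*((103 - 412776) + 6355) - 18430) + (22851/12613 - 1712/3851)) = √((503*(-412673 + 6355) - 18430) + 66405745/48572663) = √((503*(-406318) - 18430) + 66405745/48572663) = √((-204377954 - 18430) + 66405745/48572663) = √(-204396384 + 66405745/48572663) = √(-9928076612044847/48572663) = I*√482233119515036094217561/48572663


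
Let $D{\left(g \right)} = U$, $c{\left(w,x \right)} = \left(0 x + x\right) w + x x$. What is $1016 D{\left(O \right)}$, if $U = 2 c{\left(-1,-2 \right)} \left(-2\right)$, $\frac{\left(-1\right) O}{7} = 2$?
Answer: $-24384$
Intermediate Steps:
$O = -14$ ($O = \left(-7\right) 2 = -14$)
$c{\left(w,x \right)} = x^{2} + w x$ ($c{\left(w,x \right)} = \left(0 + x\right) w + x^{2} = x w + x^{2} = w x + x^{2} = x^{2} + w x$)
$U = -24$ ($U = 2 \left(- 2 \left(-1 - 2\right)\right) \left(-2\right) = 2 \left(\left(-2\right) \left(-3\right)\right) \left(-2\right) = 2 \cdot 6 \left(-2\right) = 12 \left(-2\right) = -24$)
$D{\left(g \right)} = -24$
$1016 D{\left(O \right)} = 1016 \left(-24\right) = -24384$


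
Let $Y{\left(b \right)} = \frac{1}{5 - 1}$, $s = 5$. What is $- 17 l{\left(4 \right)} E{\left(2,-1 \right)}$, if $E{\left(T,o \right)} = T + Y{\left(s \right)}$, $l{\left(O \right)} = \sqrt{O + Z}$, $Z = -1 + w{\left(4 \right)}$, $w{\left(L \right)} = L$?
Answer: $- \frac{153 \sqrt{7}}{4} \approx -101.2$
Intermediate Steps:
$Y{\left(b \right)} = \frac{1}{4}$
$Z = 3$ ($Z = -1 + 4 = 3$)
$l{\left(O \right)} = \sqrt{3 + O}$ ($l{\left(O \right)} = \sqrt{O + 3} = \sqrt{3 + O}$)
$E{\left(T,o \right)} = \frac{1}{4} + T$ ($E{\left(T,o \right)} = T + \frac{1}{4} = \frac{1}{4} + T$)
$- 17 l{\left(4 \right)} E{\left(2,-1 \right)} = - 17 \sqrt{3 + 4} \left(\frac{1}{4} + 2\right) = - 17 \sqrt{7} \cdot \frac{9}{4} = - \frac{153 \sqrt{7}}{4}$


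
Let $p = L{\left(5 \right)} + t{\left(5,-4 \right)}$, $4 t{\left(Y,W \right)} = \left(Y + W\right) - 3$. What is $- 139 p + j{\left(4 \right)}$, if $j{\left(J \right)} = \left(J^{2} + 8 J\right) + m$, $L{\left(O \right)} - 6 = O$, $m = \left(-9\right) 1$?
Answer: $- \frac{2841}{2} \approx -1420.5$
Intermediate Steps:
$m = -9$
$t{\left(Y,W \right)} = - \frac{3}{4} + \frac{W}{4} + \frac{Y}{4}$ ($t{\left(Y,W \right)} = \frac{\left(Y + W\right) - 3}{4} = \frac{\left(W + Y\right) - 3}{4} = \frac{-3 + W + Y}{4} = - \frac{3}{4} + \frac{W}{4} + \frac{Y}{4}$)
$L{\left(O \right)} = 6 + O$
$p = \frac{21}{2}$ ($p = \left(6 + 5\right) + \left(- \frac{3}{4} + \frac{1}{4} \left(-4\right) + \frac{1}{4} \cdot 5\right) = 11 - \frac{1}{2} = \frac{21}{2} \approx 10.5$)
$j{\left(J \right)} = -9 + J^{2} + 8 J$ ($j{\left(J \right)} = \left(J^{2} + 8 J\right) - 9 = -9 + J^{2} + 8 J$)
$- 139 p + j{\left(4 \right)} = \left(-139\right) \frac{21}{2} + \left(-9 + 4^{2} + 8 \cdot 4\right) = - \frac{2919}{2} + \left(-9 + 16 + 32\right) = - \frac{2919}{2} + 39 = - \frac{2841}{2}$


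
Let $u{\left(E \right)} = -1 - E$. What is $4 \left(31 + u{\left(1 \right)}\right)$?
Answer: $116$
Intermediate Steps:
$4 \left(31 + u{\left(1 \right)}\right) = 4 \left(31 - 2\right) = 4 \cdot 29 = 116$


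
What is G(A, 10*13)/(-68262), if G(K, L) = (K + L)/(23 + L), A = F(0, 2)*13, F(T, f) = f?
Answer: -26/1740681 ≈ -1.4937e-5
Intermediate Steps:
A = 26 (A = 2*13 = 26)
G(K, L) = (K + L)/(23 + L)
G(A, 10*13)/(-68262) = ((26 + 10*13)/(23 + 10*13))/(-68262) = ((26 + 130)/(23 + 130))*(-1/68262) = (156/153)*(-1/68262) = ((1/153)*156)*(-1/68262) = (52/51)*(-1/68262) = -26/1740681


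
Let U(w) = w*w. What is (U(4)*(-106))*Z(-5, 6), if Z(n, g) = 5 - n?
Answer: -16960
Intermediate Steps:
U(w) = w²
(U(4)*(-106))*Z(-5, 6) = (4²*(-106))*(5 - 1*(-5)) = (16*(-106))*(5 + 5) = -1696*10 = -16960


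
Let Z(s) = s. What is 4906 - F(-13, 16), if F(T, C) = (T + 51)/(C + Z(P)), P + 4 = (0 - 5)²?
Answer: 181484/37 ≈ 4905.0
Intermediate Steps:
P = 21 (P = -4 + (0 - 5)² = -4 + (-5)² = -4 + 25 = 21)
F(T, C) = (51 + T)/(21 + C) (F(T, C) = (T + 51)/(C + 21) = (51 + T)/(21 + C))
4906 - F(-13, 16) = 4906 - (51 - 13)/(21 + 16) = 4906 - 38/37 = 181484/37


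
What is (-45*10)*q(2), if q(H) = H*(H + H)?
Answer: -3600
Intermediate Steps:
q(H) = 2*H**2 (q(H) = H*(2*H) = 2*H**2)
(-45*10)*q(2) = (-45*10)*(2*2**2) = -900*4 = -450*8 = -3600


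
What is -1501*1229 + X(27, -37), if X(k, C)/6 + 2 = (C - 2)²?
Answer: -1835615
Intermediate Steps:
X(k, C) = -12 + 6*(-2 + C)² (X(k, C) = -12 + 6*(C - 2)² = -12 + 6*(-2 + C)²)
-1501*1229 + X(27, -37) = -1501*1229 + (-12 + 6*(-2 - 37)²) = -1844729 + (-12 + 6*(-39)²) = -1844729 + (-12 + 6*1521) = -1844729 + (-12 + 9126) = -1844729 + 9114 = -1835615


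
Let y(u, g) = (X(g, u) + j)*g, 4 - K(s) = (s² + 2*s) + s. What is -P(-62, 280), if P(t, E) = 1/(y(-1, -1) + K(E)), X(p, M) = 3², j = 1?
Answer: 1/79246 ≈ 1.2619e-5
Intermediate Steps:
K(s) = 4 - s² - 3*s (K(s) = 4 - ((s² + 2*s) + s) = 4 - (s² + 3*s) = 4 + (-s² - 3*s) = 4 - s² - 3*s)
X(p, M) = 9
y(u, g) = 10*g (y(u, g) = (9 + 1)*g = 10*g)
P(t, E) = 1/(-6 - E² - 3*E) (P(t, E) = 1/(10*(-1) + (4 - E² - 3*E)) = 1/(-10 + (4 - E² - 3*E)) = 1/(-6 - E² - 3*E))
-P(-62, 280) = -(-1)/(6 + 280² + 3*280) = -(-1)/(6 + 78400 + 840) = -(-1)/79246 = -1*(-1/79246) = 1/79246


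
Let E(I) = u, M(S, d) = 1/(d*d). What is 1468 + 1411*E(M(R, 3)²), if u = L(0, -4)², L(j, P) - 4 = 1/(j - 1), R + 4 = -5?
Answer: 14167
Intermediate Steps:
R = -9 (R = -4 - 5 = -9)
L(j, P) = 4 + 1/(-1 + j) (L(j, P) = 4 + 1/(j - 1) = 4 + 1/(-1 + j))
M(S, d) = d⁻² (M(S, d) = 1/(d²) = d⁻²)
u = 9 (u = ((-3 + 4*0)/(-1 + 0))² = ((-3 + 0)/(-1))² = (-1*(-3))² = 3² = 9)
E(I) = 9
1468 + 1411*E(M(R, 3)²) = 1468 + 1411*9 = 1468 + 12699 = 14167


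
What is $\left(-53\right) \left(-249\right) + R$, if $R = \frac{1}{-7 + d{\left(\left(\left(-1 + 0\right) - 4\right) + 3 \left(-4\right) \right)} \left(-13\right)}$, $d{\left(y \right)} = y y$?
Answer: $\frac{49673507}{3764} \approx 13197.0$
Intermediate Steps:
$d{\left(y \right)} = y^{2}$
$R = - \frac{1}{3764}$ ($R = \frac{1}{-7 + \left(\left(\left(-1 + 0\right) - 4\right) + 3 \left(-4\right)\right)^{2} \left(-13\right)} = \frac{1}{-7 + \left(\left(-1 - 4\right) - 12\right)^{2} \left(-13\right)} = \frac{1}{-7 + \left(-5 - 12\right)^{2} \left(-13\right)} = \frac{1}{-7 + \left(-17\right)^{2} \left(-13\right)} = \frac{1}{-7 + 289 \left(-13\right)} = \frac{1}{-7 - 3757} = \frac{1}{-3764} = - \frac{1}{3764} \approx -0.00026567$)
$\left(-53\right) \left(-249\right) + R = \left(-53\right) \left(-249\right) - \frac{1}{3764} = 13197 - \frac{1}{3764} = \frac{49673507}{3764}$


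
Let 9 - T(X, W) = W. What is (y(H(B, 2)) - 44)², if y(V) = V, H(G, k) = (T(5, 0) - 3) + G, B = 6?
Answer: 1024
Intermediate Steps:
T(X, W) = 9 - W
H(G, k) = 6 + G (H(G, k) = ((9 - 1*0) - 3) + G = ((9 + 0) - 3) + G = (9 - 3) + G = 6 + G)
(y(H(B, 2)) - 44)² = ((6 + 6) - 44)² = (12 - 44)² = (-32)² = 1024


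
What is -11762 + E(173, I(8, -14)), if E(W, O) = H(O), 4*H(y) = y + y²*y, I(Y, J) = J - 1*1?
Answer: -25219/2 ≈ -12610.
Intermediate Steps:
I(Y, J) = -1 + J (I(Y, J) = J - 1 = -1 + J)
H(y) = y/4 + y³/4 (H(y) = (y + y²*y)/4 = (y + y³)/4 = y/4 + y³/4)
E(W, O) = O*(1 + O²)/4
-11762 + E(173, I(8, -14)) = -11762 + (-1 - 14)*(1 + (-1 - 14)²)/4 = -11762 + (¼)*(-15)*(1 + (-15)²) = -11762 + (¼)*(-15)*(1 + 225) = -11762 + (¼)*(-15)*226 = -11762 - 1695/2 = -25219/2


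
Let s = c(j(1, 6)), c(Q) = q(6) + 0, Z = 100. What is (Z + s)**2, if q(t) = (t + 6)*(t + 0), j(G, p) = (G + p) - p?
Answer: 29584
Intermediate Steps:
j(G, p) = G
q(t) = t*(6 + t) (q(t) = (6 + t)*t = t*(6 + t))
c(Q) = 72 (c(Q) = 6*(6 + 6) + 0 = 6*12 + 0 = 72 + 0 = 72)
s = 72
(Z + s)**2 = (100 + 72)**2 = 172**2 = 29584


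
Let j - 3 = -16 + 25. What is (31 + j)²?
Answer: 1849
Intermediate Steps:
j = 12 (j = 3 + (-16 + 25) = 3 + 9 = 12)
(31 + j)² = (31 + 12)² = 43² = 1849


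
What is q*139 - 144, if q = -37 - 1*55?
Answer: -12932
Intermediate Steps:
q = -92 (q = -37 - 55 = -92)
q*139 - 144 = -92*139 - 144 = -12788 - 144 = -12932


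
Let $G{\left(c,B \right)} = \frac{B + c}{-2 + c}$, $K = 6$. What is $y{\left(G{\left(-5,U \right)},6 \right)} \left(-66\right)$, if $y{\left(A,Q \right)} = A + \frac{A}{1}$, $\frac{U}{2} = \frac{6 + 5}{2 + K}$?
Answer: $- \frac{297}{7} \approx -42.429$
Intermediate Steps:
$U = \frac{11}{4}$ ($U = 2 \frac{6 + 5}{2 + 6} = 2 \cdot \frac{11}{8} = \frac{11}{4} \approx 2.75$)
$G{\left(c,B \right)} = \frac{B + c}{-2 + c}$
$y{\left(A,Q \right)} = 2 A$ ($y{\left(A,Q \right)} = A + A 1 = A + A = 2 A$)
$y{\left(G{\left(-5,U \right)},6 \right)} \left(-66\right) = 2 \frac{\frac{11}{4} - 5}{-2 - 5} \left(-66\right) = 2 \frac{1}{-7} \left(- \frac{9}{4}\right) \left(-66\right) = 2 \left(\left(- \frac{1}{7}\right) \left(- \frac{9}{4}\right)\right) \left(-66\right) = 2 \cdot \frac{9}{28} \left(-66\right) = \frac{9}{14} \left(-66\right) = - \frac{297}{7}$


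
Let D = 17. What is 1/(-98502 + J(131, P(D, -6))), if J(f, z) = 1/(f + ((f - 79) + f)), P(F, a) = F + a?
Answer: -314/30929627 ≈ -1.0152e-5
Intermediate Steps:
J(f, z) = 1/(-79 + 3*f) (J(f, z) = 1/(f + ((-79 + f) + f)) = 1/(f + (-79 + 2*f)) = 1/(-79 + 3*f))
1/(-98502 + J(131, P(D, -6))) = 1/(-98502 + 1/(-79 + 3*131)) = 1/(-98502 + 1/(-79 + 393)) = 1/(-98502 + 1/314) = 1/(-30929627/314) = -314/30929627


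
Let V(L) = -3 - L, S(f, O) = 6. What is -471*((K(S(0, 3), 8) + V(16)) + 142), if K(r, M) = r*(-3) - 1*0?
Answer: -49455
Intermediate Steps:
K(r, M) = -3*r (K(r, M) = -3*r + 0 = -3*r)
-471*((K(S(0, 3), 8) + V(16)) + 142) = -471*((-3*6 + (-3 - 1*16)) + 142) = -471*((-18 + (-3 - 16)) + 142) = -471*((-18 - 19) + 142) = -471*(-37 + 142) = -471*105 = -49455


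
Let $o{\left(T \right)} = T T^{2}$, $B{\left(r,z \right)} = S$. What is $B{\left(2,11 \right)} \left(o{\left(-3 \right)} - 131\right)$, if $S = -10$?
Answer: $1580$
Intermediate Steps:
$B{\left(r,z \right)} = -10$
$o{\left(T \right)} = T^{3}$
$B{\left(2,11 \right)} \left(o{\left(-3 \right)} - 131\right) = - 10 \left(\left(-3\right)^{3} - 131\right) = - 10 \left(-27 - 131\right) = \left(-10\right) \left(-158\right) = 1580$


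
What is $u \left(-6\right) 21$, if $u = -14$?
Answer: $1764$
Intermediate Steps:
$u \left(-6\right) 21 = \left(-14\right) \left(-6\right) 21 = 84 \cdot 21 = 1764$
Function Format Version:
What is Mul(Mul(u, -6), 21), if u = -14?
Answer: 1764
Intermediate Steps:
Mul(Mul(u, -6), 21) = Mul(Mul(-14, -6), 21) = Mul(84, 21) = 1764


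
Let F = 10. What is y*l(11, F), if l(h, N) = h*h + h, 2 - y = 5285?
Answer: -697356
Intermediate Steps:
y = -5283 (y = 2 - 1*5285 = 2 - 5285 = -5283)
l(h, N) = h + h² (l(h, N) = h² + h = h + h²)
y*l(11, F) = -58113*(1 + 11) = -58113*12 = -5283*132 = -697356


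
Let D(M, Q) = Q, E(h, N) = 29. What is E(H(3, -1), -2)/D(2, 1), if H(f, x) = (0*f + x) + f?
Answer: 29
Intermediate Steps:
H(f, x) = f + x (H(f, x) = (0 + x) + f = x + f = f + x)
E(H(3, -1), -2)/D(2, 1) = 29/1 = 29*1 = 29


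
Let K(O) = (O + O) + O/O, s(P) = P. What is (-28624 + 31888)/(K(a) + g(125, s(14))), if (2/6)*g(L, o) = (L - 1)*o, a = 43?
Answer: 1088/1765 ≈ 0.61643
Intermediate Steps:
K(O) = 1 + 2*O (K(O) = 2*O + 1 = 1 + 2*O)
g(L, o) = 3*o*(-1 + L) (g(L, o) = 3*((L - 1)*o) = 3*((-1 + L)*o) = 3*(o*(-1 + L)) = 3*o*(-1 + L))
(-28624 + 31888)/(K(a) + g(125, s(14))) = (-28624 + 31888)/((1 + 2*43) + 3*14*(-1 + 125)) = 3264/((1 + 86) + 3*14*124) = 3264/(87 + 5208) = 3264/5295 = 3264*(1/5295) = 1088/1765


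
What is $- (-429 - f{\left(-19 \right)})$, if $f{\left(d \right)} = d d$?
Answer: $790$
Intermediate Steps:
$f{\left(d \right)} = d^{2}$
$- (-429 - f{\left(-19 \right)}) = - (-429 - \left(-19\right)^{2}) = - (-429 - 361) = \left(-1\right) \left(-790\right) = 790$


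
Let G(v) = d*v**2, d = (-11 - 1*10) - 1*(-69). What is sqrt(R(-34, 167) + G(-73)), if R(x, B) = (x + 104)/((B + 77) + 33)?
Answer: 11*sqrt(162203998)/277 ≈ 505.76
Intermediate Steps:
d = 48 (d = (-11 - 10) + 69 = -21 + 69 = 48)
G(v) = 48*v**2
R(x, B) = (104 + x)/(110 + B) (R(x, B) = (104 + x)/((77 + B) + 33) = (104 + x)/(110 + B))
sqrt(R(-34, 167) + G(-73)) = sqrt((104 - 34)/(110 + 167) + 48*(-73)**2) = sqrt(70/277 + 48*5329) = sqrt((1/277)*70 + 255792) = sqrt(70/277 + 255792) = sqrt(70854454/277) = 11*sqrt(162203998)/277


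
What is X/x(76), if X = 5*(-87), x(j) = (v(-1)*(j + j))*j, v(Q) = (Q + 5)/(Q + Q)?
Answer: 435/23104 ≈ 0.018828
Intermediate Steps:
v(Q) = (5 + Q)/(2*Q) (v(Q) = (5 + Q)/((2*Q)) = (5 + Q)*(1/(2*Q)) = (5 + Q)/(2*Q))
x(j) = -4*j² (x(j) = (((½)*(5 - 1)/(-1))*(j + j))*j = (((½)*(-1)*4)*(2*j))*j = (-4*j)*j = -4*j²)
X = -435
X/x(76) = -435/((-4*76²)) = -435/((-4*5776)) = -435/(-23104) = -435*(-1/23104) = 435/23104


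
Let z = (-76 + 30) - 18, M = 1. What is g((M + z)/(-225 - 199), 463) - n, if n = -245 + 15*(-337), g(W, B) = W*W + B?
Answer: 1036053057/179776 ≈ 5763.0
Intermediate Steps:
z = -64 (z = -46 - 18 = -64)
g(W, B) = B + W**2 (g(W, B) = W**2 + B = B + W**2)
n = -5300 (n = -245 - 5055 = -5300)
g((M + z)/(-225 - 199), 463) - n = (463 + ((1 - 64)/(-225 - 199))**2) - 1*(-5300) = (463 + (-63/(-424))**2) + 5300 = (463 + (-63*(-1/424))**2) + 5300 = (463 + (63/424)**2) + 5300 = (463 + 3969/179776) + 5300 = 83240257/179776 + 5300 = 1036053057/179776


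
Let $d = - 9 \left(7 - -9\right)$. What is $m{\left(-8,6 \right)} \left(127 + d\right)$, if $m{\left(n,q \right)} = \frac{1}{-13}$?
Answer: $\frac{17}{13} \approx 1.3077$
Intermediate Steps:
$m{\left(n,q \right)} = - \frac{1}{13}$
$d = -144$ ($d = - 9 \left(7 + 9\right) = \left(-9\right) 16 = -144$)
$m{\left(-8,6 \right)} \left(127 + d\right) = - \frac{127 - 144}{13} = \left(- \frac{1}{13}\right) \left(-17\right) = \frac{17}{13}$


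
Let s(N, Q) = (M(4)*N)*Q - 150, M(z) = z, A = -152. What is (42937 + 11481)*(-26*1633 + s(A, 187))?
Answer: -8505751072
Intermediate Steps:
s(N, Q) = -150 + 4*N*Q (s(N, Q) = (4*N)*Q - 150 = 4*N*Q - 150 = -150 + 4*N*Q)
(42937 + 11481)*(-26*1633 + s(A, 187)) = (42937 + 11481)*(-26*1633 + (-150 + 4*(-152)*187)) = 54418*(-42458 + (-150 - 113696)) = 54418*(-42458 - 113846) = 54418*(-156304) = -8505751072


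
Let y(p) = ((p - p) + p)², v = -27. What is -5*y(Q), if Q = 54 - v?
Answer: -32805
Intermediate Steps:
Q = 81 (Q = 54 - 1*(-27) = 54 + 27 = 81)
y(p) = p² (y(p) = (0 + p)² = p²)
-5*y(Q) = -5*81² = -5*6561 = -32805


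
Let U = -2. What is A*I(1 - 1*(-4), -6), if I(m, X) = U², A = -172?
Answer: -688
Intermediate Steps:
I(m, X) = 4 (I(m, X) = (-2)² = 4)
A*I(1 - 1*(-4), -6) = -172*4 = -688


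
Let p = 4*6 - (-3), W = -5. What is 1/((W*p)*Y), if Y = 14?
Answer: -1/1890 ≈ -0.00052910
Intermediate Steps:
p = 27 (p = 24 - 1*(-3) = 24 + 3 = 27)
1/((W*p)*Y) = 1/(-5*27*14) = 1/(-135*14) = 1/(-1890) = -1/1890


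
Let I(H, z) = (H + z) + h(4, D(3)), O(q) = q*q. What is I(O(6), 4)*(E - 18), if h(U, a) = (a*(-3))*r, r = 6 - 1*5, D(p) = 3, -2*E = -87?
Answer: 1581/2 ≈ 790.50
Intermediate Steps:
E = 87/2 (E = -½*(-87) = 87/2 ≈ 43.500)
r = 1 (r = 6 - 5 = 1)
O(q) = q²
h(U, a) = -3*a (h(U, a) = (a*(-3))*1 = -3*a*1 = -3*a)
I(H, z) = -9 + H + z (I(H, z) = (H + z) - 3*3 = (H + z) - 9 = -9 + H + z)
I(O(6), 4)*(E - 18) = (-9 + 6² + 4)*(87/2 - 18) = (-9 + 36 + 4)*(51/2) = 31*(51/2) = 1581/2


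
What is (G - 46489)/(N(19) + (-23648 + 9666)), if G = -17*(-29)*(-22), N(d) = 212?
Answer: 11467/2754 ≈ 4.1638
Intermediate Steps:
G = -10846 (G = 493*(-22) = -10846)
(G - 46489)/(N(19) + (-23648 + 9666)) = (-10846 - 46489)/(212 + (-23648 + 9666)) = -57335/(212 - 13982) = -57335/(-13770) = -57335*(-1/13770) = 11467/2754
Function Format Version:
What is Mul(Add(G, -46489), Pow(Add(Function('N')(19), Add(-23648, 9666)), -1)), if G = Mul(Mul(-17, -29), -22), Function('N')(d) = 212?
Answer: Rational(11467, 2754) ≈ 4.1638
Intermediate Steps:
G = -10846 (G = Mul(493, -22) = -10846)
Mul(Add(G, -46489), Pow(Add(Function('N')(19), Add(-23648, 9666)), -1)) = Mul(Add(-10846, -46489), Pow(Add(212, Add(-23648, 9666)), -1)) = Mul(-57335, Pow(Add(212, -13982), -1)) = Mul(-57335, Pow(-13770, -1)) = Mul(-57335, Rational(-1, 13770)) = Rational(11467, 2754)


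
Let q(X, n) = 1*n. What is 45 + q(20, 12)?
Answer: 57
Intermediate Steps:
q(X, n) = n
45 + q(20, 12) = 45 + 12 = 57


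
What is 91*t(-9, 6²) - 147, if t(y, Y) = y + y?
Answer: -1785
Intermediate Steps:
t(y, Y) = 2*y
91*t(-9, 6²) - 147 = 91*(2*(-9)) - 147 = 91*(-18) - 147 = -1638 - 147 = -1785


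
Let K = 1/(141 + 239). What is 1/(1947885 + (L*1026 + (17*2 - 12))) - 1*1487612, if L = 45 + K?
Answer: -29664168906754/19940797 ≈ -1.4876e+6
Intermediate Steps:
K = 1/380 ≈ 0.0026316
L = 17101/380 (L = 45 + 1/380 = 17101/380 ≈ 45.003)
1/(1947885 + (L*1026 + (17*2 - 12))) - 1*1487612 = 1/(1947885 + ((17101/380)*1026 + (17*2 - 12))) - 1*1487612 = 1/(1947885 + (461727/10 + (34 - 12))) - 1487612 = 1/(1947885 + (461727/10 + 22)) - 1487612 = 1/(1947885 + 461947/10) - 1487612 = 1/(19940797/10) - 1487612 = 10/19940797 - 1487612 = -29664168906754/19940797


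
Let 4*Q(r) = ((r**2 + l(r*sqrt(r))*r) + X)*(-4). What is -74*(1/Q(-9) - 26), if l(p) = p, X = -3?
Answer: 41773888/21711 - 1998*I/7237 ≈ 1924.1 - 0.27608*I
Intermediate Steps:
Q(r) = 3 - r**2 - r**(5/2) (Q(r) = (((r**2 + (r*sqrt(r))*r) - 3)*(-4))/4 = (((r**2 + r**(3/2)*r) - 3)*(-4))/4 = (((r**2 + r**(5/2)) - 3)*(-4))/4 = ((-3 + r**2 + r**(5/2))*(-4))/4 = (12 - 4*r**2 - 4*r**(5/2))/4 = 3 - r**2 - r**(5/2))
-74*(1/Q(-9) - 26) = -74*(1/(3 - 1*(-9)**2 - (-9)**(5/2)) - 26) = -74*(1/(3 - 1*81 - 243*I) - 26) = -74*(1/(3 - 81 - 243*I) - 26) = -74*(1/(-78 - 243*I) - 26) = -74*((-78 + 243*I)/65133 - 26) = -74*(-26 + (-78 + 243*I)/65133) = 1924 - 74*(-78 + 243*I)/65133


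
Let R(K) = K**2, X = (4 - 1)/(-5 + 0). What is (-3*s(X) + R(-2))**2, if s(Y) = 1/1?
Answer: 1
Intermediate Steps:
X = -3/5 (X = 3/(-5) = 3*(-1/5) = -3/5 ≈ -0.60000)
s(Y) = 1
(-3*s(X) + R(-2))**2 = (-3*1 + (-2)**2)**2 = (-3 + 4)**2 = 1**2 = 1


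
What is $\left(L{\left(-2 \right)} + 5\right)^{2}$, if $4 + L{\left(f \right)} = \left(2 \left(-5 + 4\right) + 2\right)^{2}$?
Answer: $1$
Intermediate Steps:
$L{\left(f \right)} = -4$ ($L{\left(f \right)} = -4 + \left(2 \left(-5 + 4\right) + 2\right)^{2} = -4 + \left(2 \left(-1\right) + 2\right)^{2} = -4 + \left(-2 + 2\right)^{2} = -4 + 0^{2} = -4 + 0 = -4$)
$\left(L{\left(-2 \right)} + 5\right)^{2} = \left(-4 + 5\right)^{2} = 1^{2} = 1$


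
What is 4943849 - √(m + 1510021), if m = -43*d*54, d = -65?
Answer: 4943849 - √1660951 ≈ 4.9426e+6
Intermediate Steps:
m = 150930 (m = -43*(-65)*54 = 2795*54 = 150930)
4943849 - √(m + 1510021) = 4943849 - √(150930 + 1510021) = 4943849 - √1660951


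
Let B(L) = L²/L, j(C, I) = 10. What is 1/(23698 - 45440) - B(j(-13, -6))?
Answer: -217421/21742 ≈ -10.000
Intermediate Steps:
B(L) = L
1/(23698 - 45440) - B(j(-13, -6)) = 1/(23698 - 45440) - 1*10 = 1/(-21742) - 10 = -1/21742 - 10 = -217421/21742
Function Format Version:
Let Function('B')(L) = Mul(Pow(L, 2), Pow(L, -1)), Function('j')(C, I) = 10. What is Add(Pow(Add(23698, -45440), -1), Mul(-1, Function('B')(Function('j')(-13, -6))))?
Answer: Rational(-217421, 21742) ≈ -10.000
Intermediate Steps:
Function('B')(L) = L
Add(Pow(Add(23698, -45440), -1), Mul(-1, Function('B')(Function('j')(-13, -6)))) = Add(Pow(Add(23698, -45440), -1), Mul(-1, 10)) = Add(Pow(-21742, -1), -10) = Add(Rational(-1, 21742), -10) = Rational(-217421, 21742)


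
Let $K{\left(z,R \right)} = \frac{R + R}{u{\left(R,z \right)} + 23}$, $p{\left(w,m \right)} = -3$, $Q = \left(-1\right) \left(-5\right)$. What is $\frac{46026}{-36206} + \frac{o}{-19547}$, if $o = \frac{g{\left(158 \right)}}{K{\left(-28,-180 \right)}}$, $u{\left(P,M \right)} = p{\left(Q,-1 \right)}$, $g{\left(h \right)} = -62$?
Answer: $- \frac{4049077192}{3184734069} \approx -1.2714$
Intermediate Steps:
$Q = 5$
$u{\left(P,M \right)} = -3$
$K{\left(z,R \right)} = \frac{R}{10}$ ($K{\left(z,R \right)} = \frac{R + R}{-3 + 23} = \frac{2 R}{20} = 2 R \frac{1}{20} = \frac{R}{10}$)
$o = \frac{31}{9}$ ($o = - \frac{62}{\frac{1}{10} \left(-180\right)} = - \frac{62}{-18} = \left(-62\right) \left(- \frac{1}{18}\right) = \frac{31}{9} \approx 3.4444$)
$\frac{46026}{-36206} + \frac{o}{-19547} = \frac{46026}{-36206} + \frac{31}{9 \left(-19547\right)} = 46026 \left(- \frac{1}{36206}\right) + \frac{31}{9} \left(- \frac{1}{19547}\right) = - \frac{23013}{18103} - \frac{31}{175923} = - \frac{4049077192}{3184734069}$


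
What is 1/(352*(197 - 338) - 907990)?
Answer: -1/957622 ≈ -1.0443e-6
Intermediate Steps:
1/(352*(197 - 338) - 907990) = 1/(352*(-141) - 907990) = 1/(-49632 - 907990) = 1/(-957622) = -1/957622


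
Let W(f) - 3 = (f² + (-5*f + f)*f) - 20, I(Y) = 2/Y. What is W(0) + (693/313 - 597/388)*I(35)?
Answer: -36047567/2125270 ≈ -16.961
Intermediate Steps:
W(f) = -17 - 3*f² (W(f) = 3 + ((f² + (-5*f + f)*f) - 20) = 3 + ((f² + (-4*f)*f) - 20) = 3 + ((f² - 4*f²) - 20) = 3 + (-3*f² - 20) = 3 + (-20 - 3*f²) = -17 - 3*f²)
W(0) + (693/313 - 597/388)*I(35) = (-17 - 3*0²) + (693/313 - 597/388)*(2/35) = (-17 - 3*0) + (693*(1/313) - 597*1/388)*(2*(1/35)) = (-17 + 0) + (693/313 - 597/388)*(2/35) = -17 + (82023/121444)*(2/35) = -17 + 82023/2125270 = -36047567/2125270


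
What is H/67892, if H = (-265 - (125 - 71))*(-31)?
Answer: 899/6172 ≈ 0.14566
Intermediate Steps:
H = 9889 (H = (-265 - 1*54)*(-31) = (-265 - 54)*(-31) = -319*(-31) = 9889)
H/67892 = 9889/67892 = 9889*(1/67892) = 899/6172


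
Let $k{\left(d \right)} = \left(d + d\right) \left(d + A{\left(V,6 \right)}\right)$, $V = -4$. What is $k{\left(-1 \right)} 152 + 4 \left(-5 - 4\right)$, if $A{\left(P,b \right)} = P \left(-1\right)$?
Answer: $-948$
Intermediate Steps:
$A{\left(P,b \right)} = - P$
$k{\left(d \right)} = 2 d \left(4 + d\right)$ ($k{\left(d \right)} = \left(d + d\right) \left(d - -4\right) = 2 d \left(d + 4\right) = 2 d \left(4 + d\right)$)
$k{\left(-1 \right)} 152 + 4 \left(-5 - 4\right) = 2 \left(-1\right) \left(4 - 1\right) 152 + 4 \left(-5 - 4\right) = 2 \left(-1\right) 3 \cdot 152 + 4 \left(-9\right) = \left(-6\right) 152 - 36 = -912 - 36 = -948$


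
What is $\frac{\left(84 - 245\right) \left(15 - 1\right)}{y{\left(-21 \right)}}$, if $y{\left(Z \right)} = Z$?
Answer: $\frac{322}{3} \approx 107.33$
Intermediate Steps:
$\frac{\left(84 - 245\right) \left(15 - 1\right)}{y{\left(-21 \right)}} = \frac{\left(84 - 245\right) \left(15 - 1\right)}{-21} = \left(-161\right) 14 \left(- \frac{1}{21}\right) = \left(-2254\right) \left(- \frac{1}{21}\right) = \frac{322}{3}$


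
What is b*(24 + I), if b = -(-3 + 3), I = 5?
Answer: 0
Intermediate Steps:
b = 0 (b = -1*0 = 0)
b*(24 + I) = 0*(24 + 5) = 0*29 = 0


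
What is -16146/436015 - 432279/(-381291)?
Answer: 60774601233/55416198455 ≈ 1.0967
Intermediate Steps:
-16146/436015 - 432279/(-381291) = -16146*1/436015 - 432279*(-1/381291) = -16146/436015 + 144093/127097 = 60774601233/55416198455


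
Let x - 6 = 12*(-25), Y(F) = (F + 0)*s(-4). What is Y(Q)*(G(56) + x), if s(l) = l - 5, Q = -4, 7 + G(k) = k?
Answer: -8820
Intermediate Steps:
G(k) = -7 + k
s(l) = -5 + l
Y(F) = -9*F (Y(F) = (F + 0)*(-5 - 4) = F*(-9) = -9*F)
x = -294 (x = 6 + 12*(-25) = 6 - 300 = -294)
Y(Q)*(G(56) + x) = (-9*(-4))*((-7 + 56) - 294) = 36*(49 - 294) = 36*(-245) = -8820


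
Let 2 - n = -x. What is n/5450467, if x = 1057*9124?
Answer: 9644070/5450467 ≈ 1.7694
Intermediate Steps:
x = 9644068
n = 9644070 (n = 2 - (-1)*9644068 = 2 - 1*(-9644068) = 2 + 9644068 = 9644070)
n/5450467 = 9644070/5450467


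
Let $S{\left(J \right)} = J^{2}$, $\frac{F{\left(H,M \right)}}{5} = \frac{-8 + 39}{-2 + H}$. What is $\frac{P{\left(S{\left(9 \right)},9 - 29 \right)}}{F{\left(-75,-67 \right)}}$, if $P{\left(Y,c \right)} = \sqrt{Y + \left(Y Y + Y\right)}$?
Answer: $- \frac{693 \sqrt{83}}{155} \approx -40.732$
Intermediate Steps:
$F{\left(H,M \right)} = \frac{155}{-2 + H}$ ($F{\left(H,M \right)} = 5 \frac{-8 + 39}{-2 + H} = 5 \frac{31}{-2 + H} = \frac{155}{-2 + H}$)
$P{\left(Y,c \right)} = \sqrt{Y^{2} + 2 Y}$ ($P{\left(Y,c \right)} = \sqrt{Y + \left(Y^{2} + Y\right)} = \sqrt{Y + \left(Y + Y^{2}\right)} = \sqrt{Y^{2} + 2 Y}$)
$\frac{P{\left(S{\left(9 \right)},9 - 29 \right)}}{F{\left(-75,-67 \right)}} = \frac{\sqrt{9^{2} \left(2 + 9^{2}\right)}}{155 \frac{1}{-2 - 75}} = \frac{\sqrt{81 \left(2 + 81\right)}}{155 \frac{1}{-77}} = \frac{\sqrt{81 \cdot 83}}{155 \left(- \frac{1}{77}\right)} = \frac{\sqrt{6723}}{- \frac{155}{77}} = 9 \sqrt{83} \left(- \frac{77}{155}\right) = - \frac{693 \sqrt{83}}{155}$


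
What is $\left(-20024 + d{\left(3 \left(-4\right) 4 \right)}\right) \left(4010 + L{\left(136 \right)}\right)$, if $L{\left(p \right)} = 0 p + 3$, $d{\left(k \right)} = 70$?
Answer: $-80075402$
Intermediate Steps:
$L{\left(p \right)} = 3$ ($L{\left(p \right)} = 0 + 3 = 3$)
$\left(-20024 + d{\left(3 \left(-4\right) 4 \right)}\right) \left(4010 + L{\left(136 \right)}\right) = \left(-20024 + 70\right) \left(4010 + 3\right) = \left(-19954\right) 4013 = -80075402$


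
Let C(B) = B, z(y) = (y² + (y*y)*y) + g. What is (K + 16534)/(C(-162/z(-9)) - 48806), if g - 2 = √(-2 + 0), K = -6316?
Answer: -17342941284084/82837663258289 - 137943*I*√2/82837663258289 ≈ -0.20936 - 2.355e-9*I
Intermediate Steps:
g = 2 + I*√2 (g = 2 + √(-2 + 0) = 2 + √(-2) = 2 + I*√2 ≈ 2.0 + 1.4142*I)
z(y) = 2 + y² + y³ + I*√2 (z(y) = (y² + (y*y)*y) + (2 + I*√2) = (y² + y²*y) + (2 + I*√2) = (y² + y³) + (2 + I*√2) = 2 + y² + y³ + I*√2)
(K + 16534)/(C(-162/z(-9)) - 48806) = (-6316 + 16534)/(-162/(2 + (-9)² + (-9)³ + I*√2) - 48806) = 10218/(-162/(2 + 81 - 729 + I*√2) - 48806) = 10218/(-162/(-646 + I*√2) - 48806) = 10218/(-48806 - 162/(-646 + I*√2))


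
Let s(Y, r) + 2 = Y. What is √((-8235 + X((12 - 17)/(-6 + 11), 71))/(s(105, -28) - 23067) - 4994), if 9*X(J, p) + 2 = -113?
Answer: I*√5925089264074/34446 ≈ 70.666*I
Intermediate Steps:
s(Y, r) = -2 + Y
X(J, p) = -115/9 (X(J, p) = -2/9 + (⅑)*(-113) = -2/9 - 113/9 = -115/9)
√((-8235 + X((12 - 17)/(-6 + 11), 71))/(s(105, -28) - 23067) - 4994) = √((-8235 - 115/9)/((-2 + 105) - 23067) - 4994) = √(-74230/(9*(103 - 23067)) - 4994) = √(-74230/9/(-22964) - 4994) = √(-74230/9*(-1/22964) - 4994) = √(37115/103338 - 4994) = √(-516032857/103338) = I*√5925089264074/34446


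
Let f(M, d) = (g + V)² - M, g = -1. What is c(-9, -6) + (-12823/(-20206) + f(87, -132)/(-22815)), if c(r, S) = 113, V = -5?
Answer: 17462191607/153666630 ≈ 113.64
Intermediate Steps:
f(M, d) = 36 - M (f(M, d) = (-1 - 5)² - M = (-6)² - M = 36 - M)
c(-9, -6) + (-12823/(-20206) + f(87, -132)/(-22815)) = 113 + (-12823/(-20206) + (36 - 1*87)/(-22815)) = 113 + (-12823*(-1/20206) + (36 - 87)*(-1/22815)) = 113 + (12823/20206 - 51*(-1/22815)) = 113 + (12823/20206 + 17/7605) = 113 + 97862417/153666630 = 17462191607/153666630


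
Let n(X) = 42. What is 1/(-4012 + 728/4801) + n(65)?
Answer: 808952327/19260884 ≈ 42.000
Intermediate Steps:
1/(-4012 + 728/4801) + n(65) = 1/(-4012 + 728/4801) + 42 = 1/(-19260884/4801) + 42 = -4801/19260884 + 42 = 808952327/19260884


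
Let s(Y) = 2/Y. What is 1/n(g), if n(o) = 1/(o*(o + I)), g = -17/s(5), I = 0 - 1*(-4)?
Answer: 6545/4 ≈ 1636.3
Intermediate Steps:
I = 4 (I = 0 + 4 = 4)
g = -85/2 (g = -17/(2/5) = -17/(2*(⅕)) = -17/⅖ = -17*5/2 = -85/2 ≈ -42.500)
n(o) = 1/(o*(4 + o)) (n(o) = 1/(o*(o + 4)) = 1/(o*(4 + o)))
1/n(g) = 1/(1/((-85/2)*(4 - 85/2))) = 1/(-2/(85*(-77/2))) = 1/(-2/85*(-2/77)) = 1/(4/6545) = 6545/4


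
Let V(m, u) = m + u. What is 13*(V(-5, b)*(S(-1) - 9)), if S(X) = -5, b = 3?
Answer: 364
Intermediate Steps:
13*(V(-5, b)*(S(-1) - 9)) = 13*((-5 + 3)*(-5 - 9)) = 13*(-2*(-14)) = 13*28 = 364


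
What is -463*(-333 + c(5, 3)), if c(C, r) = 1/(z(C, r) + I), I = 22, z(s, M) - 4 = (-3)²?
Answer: 5395802/35 ≈ 1.5417e+5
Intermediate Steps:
z(s, M) = 13 (z(s, M) = 4 + (-3)² = 4 + 9 = 13)
c(C, r) = 1/35 (c(C, r) = 1/(13 + 22) = 1/35)
-463*(-333 + c(5, 3)) = -463*(-333 + 1/35) = -463*(-11654/35) = 5395802/35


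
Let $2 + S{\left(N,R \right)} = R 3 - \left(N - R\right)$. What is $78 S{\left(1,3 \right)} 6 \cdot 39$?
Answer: $164268$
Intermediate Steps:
$S{\left(N,R \right)} = -2 - N + 4 R$ ($S{\left(N,R \right)} = -2 - \left(N - R - R 3\right) = -2 + \left(3 R - \left(N - R\right)\right) = -2 - \left(N - 4 R\right) = -2 - N + 4 R$)
$78 S{\left(1,3 \right)} 6 \cdot 39 = 78 \left(-2 - 1 + 4 \cdot 3\right) 6 \cdot 39 = 78 \left(-2 - 1 + 12\right) 6 \cdot 39 = 78 \cdot 9 \cdot 6 \cdot 39 = 78 \cdot 54 \cdot 39 = 4212 \cdot 39 = 164268$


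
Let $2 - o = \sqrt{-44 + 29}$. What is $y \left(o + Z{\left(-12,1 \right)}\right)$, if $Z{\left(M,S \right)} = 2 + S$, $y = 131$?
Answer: $655 - 131 i \sqrt{15} \approx 655.0 - 507.36 i$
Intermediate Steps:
$o = 2 - i \sqrt{15}$ ($o = 2 - \sqrt{-44 + 29} = 2 - \sqrt{-15} = 2 - i \sqrt{15} \approx 2.0 - 3.873 i$)
$y \left(o + Z{\left(-12,1 \right)}\right) = 131 \left(\left(2 - i \sqrt{15}\right) + \left(2 + 1\right)\right) = 131 \left(\left(2 - i \sqrt{15}\right) + 3\right) = 131 \left(5 - i \sqrt{15}\right) = 655 - 131 i \sqrt{15}$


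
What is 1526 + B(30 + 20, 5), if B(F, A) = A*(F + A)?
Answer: 1801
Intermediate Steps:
B(F, A) = A*(A + F)
1526 + B(30 + 20, 5) = 1526 + 5*(5 + (30 + 20)) = 1526 + 5*(5 + 50) = 1526 + 5*55 = 1526 + 275 = 1801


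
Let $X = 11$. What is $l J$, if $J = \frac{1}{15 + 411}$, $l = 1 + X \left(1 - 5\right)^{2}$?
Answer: $\frac{59}{142} \approx 0.41549$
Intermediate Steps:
$l = 177$ ($l = 1 + 11 \left(1 - 5\right)^{2} = 1 + 11 \left(-4\right)^{2} = 1 + 11 \cdot 16 = 1 + 176 = 177$)
$J = \frac{1}{426} \approx 0.0023474$
$l J = 177 \cdot \frac{1}{426} = \frac{59}{142}$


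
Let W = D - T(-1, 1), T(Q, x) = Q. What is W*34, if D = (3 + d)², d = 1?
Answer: 578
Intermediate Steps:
D = 16 (D = (3 + 1)² = 4² = 16)
W = 17 (W = 16 - 1*(-1) = 16 + 1 = 17)
W*34 = 17*34 = 578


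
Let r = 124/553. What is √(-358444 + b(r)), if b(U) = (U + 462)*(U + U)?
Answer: 2*I*√27388002479/553 ≈ 598.53*I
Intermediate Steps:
r = 124/553 (r = 124*(1/553) = 124/553 ≈ 0.22423)
b(U) = 2*U*(462 + U) (b(U) = (462 + U)*(2*U) = 2*U*(462 + U))
√(-358444 + b(r)) = √(-358444 + 2*(124/553)*(462 + 124/553)) = √(-358444 + 2*(124/553)*(255610/553)) = √(-358444 + 63391280/305809) = √(-109552009916/305809) = 2*I*√27388002479/553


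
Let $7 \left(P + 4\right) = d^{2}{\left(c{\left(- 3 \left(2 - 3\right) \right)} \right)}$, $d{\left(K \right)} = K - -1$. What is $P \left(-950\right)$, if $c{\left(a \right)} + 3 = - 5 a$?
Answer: $- \frac{247950}{7} \approx -35421.0$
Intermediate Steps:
$c{\left(a \right)} = -3 - 5 a$
$d{\left(K \right)} = 1 + K$ ($d{\left(K \right)} = K + 1 = 1 + K$)
$P = \frac{261}{7}$ ($P = -4 + \frac{\left(1 - \left(3 + 5 \left(- 3 \left(2 - 3\right)\right)\right)\right)^{2}}{7} = -4 + \frac{\left(1 - \left(3 + 5 \left(\left(-3\right) \left(-1\right)\right)\right)\right)^{2}}{7} = -4 + \frac{\left(1 - 18\right)^{2}}{7} = -4 + \frac{\left(-17\right)^{2}}{7} = -4 + \frac{1}{7} \cdot 289 = -4 + \frac{289}{7} = \frac{261}{7} \approx 37.286$)
$P \left(-950\right) = \frac{261}{7} \left(-950\right) = - \frac{247950}{7}$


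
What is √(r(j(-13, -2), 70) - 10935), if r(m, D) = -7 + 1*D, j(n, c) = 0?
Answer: 6*I*√302 ≈ 104.27*I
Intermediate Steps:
r(m, D) = -7 + D
√(r(j(-13, -2), 70) - 10935) = √((-7 + 70) - 10935) = √(63 - 10935) = √(-10872) = 6*I*√302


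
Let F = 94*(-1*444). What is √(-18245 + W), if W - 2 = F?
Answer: I*√59979 ≈ 244.91*I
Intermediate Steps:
F = -41736 (F = 94*(-444) = -41736)
W = -41734 (W = 2 - 41736 = -41734)
√(-18245 + W) = √(-18245 - 41734) = √(-59979) = I*√59979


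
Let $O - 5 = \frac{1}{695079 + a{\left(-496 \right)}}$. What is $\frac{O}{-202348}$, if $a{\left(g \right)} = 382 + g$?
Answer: $- \frac{1737413}{70312388910} \approx -2.471 \cdot 10^{-5}$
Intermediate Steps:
$O = \frac{3474826}{694965}$ ($O = 5 + \frac{1}{695079 + \left(382 - 496\right)} = 5 + \frac{1}{695079 - 114} = 5 + \frac{1}{694965} = \frac{3474826}{694965} \approx 5.0$)
$\frac{O}{-202348} = \frac{3474826}{694965 \left(-202348\right)} = \frac{3474826}{694965} \left(- \frac{1}{202348}\right) = - \frac{1737413}{70312388910}$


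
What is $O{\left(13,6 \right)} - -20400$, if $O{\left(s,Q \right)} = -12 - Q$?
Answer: $20382$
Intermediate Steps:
$O{\left(13,6 \right)} - -20400 = \left(-12 - 6\right) - -20400 = \left(-12 - 6\right) + 20400 = -18 + 20400 = 20382$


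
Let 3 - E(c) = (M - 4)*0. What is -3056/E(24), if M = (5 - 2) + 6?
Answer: -3056/3 ≈ -1018.7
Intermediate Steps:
M = 9 (M = 3 + 6 = 9)
E(c) = 3 (E(c) = 3 - (9 - 4)*0 = 3 - 5*0 = 3 - 1*0 = 3 + 0 = 3)
-3056/E(24) = -3056/3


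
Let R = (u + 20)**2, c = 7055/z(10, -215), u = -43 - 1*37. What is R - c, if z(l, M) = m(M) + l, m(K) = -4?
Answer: 14545/6 ≈ 2424.2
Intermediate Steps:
u = -80 (u = -43 - 37 = -80)
z(l, M) = -4 + l
c = 7055/6 (c = 7055/(-4 + 10) = 7055/6 ≈ 1175.8)
R = 3600 (R = (-80 + 20)**2 = (-60)**2 = 3600)
R - c = 3600 - 1*7055/6 = 3600 - 7055/6 = 14545/6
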